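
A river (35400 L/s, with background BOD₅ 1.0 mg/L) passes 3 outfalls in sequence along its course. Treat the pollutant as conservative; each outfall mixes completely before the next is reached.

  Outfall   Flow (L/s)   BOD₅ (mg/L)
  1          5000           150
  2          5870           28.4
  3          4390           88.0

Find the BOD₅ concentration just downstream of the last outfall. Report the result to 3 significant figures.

Outfall 1: combined Q = 40400 L/s; C = (35400·1.000 + 5000·150.0)/40400 = 19.44 mg/L.
Outfall 2: combined Q = 46270 L/s; C = (40400·19.44 + 5870·28.40)/46270 = 20.58 mg/L.
Outfall 3: combined Q = 50660 L/s; C = (46270·20.58 + 4390·88.00)/50660 = 26.42 mg/L.

26.4 mg/L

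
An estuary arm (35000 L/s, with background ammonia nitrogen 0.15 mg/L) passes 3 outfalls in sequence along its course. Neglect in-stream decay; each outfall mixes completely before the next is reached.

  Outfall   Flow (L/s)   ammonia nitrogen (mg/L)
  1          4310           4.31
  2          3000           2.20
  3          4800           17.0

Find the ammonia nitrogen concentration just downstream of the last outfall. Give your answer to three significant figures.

2.38 mg/L

Outfall 1: combined Q = 39310 L/s; C = (35000·0.1500 + 4310·4.310)/39310 = 0.6061 mg/L.
Outfall 2: combined Q = 42310 L/s; C = (39310·0.6061 + 3000·2.200)/42310 = 0.7191 mg/L.
Outfall 3: combined Q = 47110 L/s; C = (42310·0.7191 + 4800·17.00)/47110 = 2.378 mg/L.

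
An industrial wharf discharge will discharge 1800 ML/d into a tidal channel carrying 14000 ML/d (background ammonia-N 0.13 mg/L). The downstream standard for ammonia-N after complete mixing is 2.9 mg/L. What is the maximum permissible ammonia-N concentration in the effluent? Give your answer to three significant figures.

At the limit, (Qr·Cr + Qe·Cₑ)/(Qr + Qe) = 2.9:
Cₑ = (15800·2.9 − 14000·0.1300) / 1800 = 24.44 mg/L.

24.4 mg/L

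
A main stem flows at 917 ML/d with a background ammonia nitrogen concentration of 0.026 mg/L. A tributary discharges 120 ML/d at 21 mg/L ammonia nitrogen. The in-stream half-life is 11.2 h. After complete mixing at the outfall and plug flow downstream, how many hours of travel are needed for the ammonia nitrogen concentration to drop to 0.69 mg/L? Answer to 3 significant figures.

Flow-weighted average: C = (917.0·0.02600 + 120.0·21.00) / 1037 = 2544/1037 = 2.453 mg/L.
Half-life 11.2 h → k = ln 2 / 11.2 = 0.06189 h⁻¹ = 1.485 d⁻¹.
2.453·exp(−k·t) = 0.69 → t = ln(2.453/0.69)/k = 73780 s = 20.50 h.

20.5 h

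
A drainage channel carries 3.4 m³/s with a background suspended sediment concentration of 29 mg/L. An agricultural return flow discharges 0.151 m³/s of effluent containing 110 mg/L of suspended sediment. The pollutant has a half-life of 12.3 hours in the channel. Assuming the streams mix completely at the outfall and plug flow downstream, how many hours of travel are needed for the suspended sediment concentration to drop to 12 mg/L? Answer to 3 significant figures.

Flow-weighted average: C = (3.400·29.00 + 0.1510·110.0) / 3.551 = 115.2/3.551 = 32.44 mg/L.
Half-life 12.3 h → k = ln 2 / 12.3 = 0.05635 h⁻¹ = 1.352 d⁻¹.
32.44·exp(−k·t) = 12 → t = ln(32.44/12)/k = 63540 s = 17.65 h.

17.6 h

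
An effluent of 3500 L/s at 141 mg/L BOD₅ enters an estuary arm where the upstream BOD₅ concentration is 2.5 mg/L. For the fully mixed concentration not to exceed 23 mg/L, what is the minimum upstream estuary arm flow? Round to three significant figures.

Set C_mix = 23: (Q·2.500 + 3500·141.0) / (Q + 3500) = 23
→ Q = 3500·(141.0 − 23)/(23 − 2.500) = 20150 L/s.

20100 L/s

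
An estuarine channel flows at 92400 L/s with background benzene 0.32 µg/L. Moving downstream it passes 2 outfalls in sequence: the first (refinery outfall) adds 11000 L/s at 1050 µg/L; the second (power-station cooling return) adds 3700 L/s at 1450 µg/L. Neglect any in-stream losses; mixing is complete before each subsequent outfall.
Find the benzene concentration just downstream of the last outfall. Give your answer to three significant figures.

After outfall 1: Q = 92400 + 11000 = 103400 L/s; C = (92400·0.3200 + 11000·1050)/103400 = 112.0 µg/L.
After outfall 2: Q = 103400 + 3700 = 107100 L/s; C = (103400·112.0 + 3700·1450)/107100 = 158.2 µg/L.

158 µg/L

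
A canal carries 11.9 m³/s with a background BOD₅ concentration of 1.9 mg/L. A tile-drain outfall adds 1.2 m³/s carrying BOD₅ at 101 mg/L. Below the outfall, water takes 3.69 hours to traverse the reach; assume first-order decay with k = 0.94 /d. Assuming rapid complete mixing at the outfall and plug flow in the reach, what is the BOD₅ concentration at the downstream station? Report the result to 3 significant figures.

After mixing, C = (11.90·1.900 + 1.200·101.0) / 13.10 = 143.8/13.10 = 10.98 mg/L.
First-order decay: C = 10.98·exp(−k·t) = 10.98·0.8654 = 9.501 mg/L.

9.50 mg/L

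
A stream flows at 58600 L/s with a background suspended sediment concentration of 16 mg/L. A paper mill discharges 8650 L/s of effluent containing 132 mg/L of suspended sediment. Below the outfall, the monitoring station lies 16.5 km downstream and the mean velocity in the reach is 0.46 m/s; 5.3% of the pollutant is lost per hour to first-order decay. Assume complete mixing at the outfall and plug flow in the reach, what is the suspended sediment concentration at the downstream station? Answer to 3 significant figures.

18.0 mg/L

Mixed concentration C = ΣQC/ΣQ = (58600·16.00 + 8650·132.0) / 67250 = 2079000/67250 = 30.92 mg/L.
Travel time t = 16.5·1000 / 0.46 = 35870 s = 9.964 h.
5.3%/h lost → k = −ln(1 − 0.053) = 0.05446 h⁻¹.
Decay over the reach: 30.92·exp(−kt) = 30.92·0.5812 = 17.97 mg/L.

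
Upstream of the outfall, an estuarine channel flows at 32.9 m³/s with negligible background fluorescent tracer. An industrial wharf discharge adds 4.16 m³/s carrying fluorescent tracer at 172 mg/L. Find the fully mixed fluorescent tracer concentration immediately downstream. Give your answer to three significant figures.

19.3 mg/L

After mixing, C = (32.90·0 + 4.160·172.0) / 37.06 = 715.5/37.06 = 19.31 mg/L.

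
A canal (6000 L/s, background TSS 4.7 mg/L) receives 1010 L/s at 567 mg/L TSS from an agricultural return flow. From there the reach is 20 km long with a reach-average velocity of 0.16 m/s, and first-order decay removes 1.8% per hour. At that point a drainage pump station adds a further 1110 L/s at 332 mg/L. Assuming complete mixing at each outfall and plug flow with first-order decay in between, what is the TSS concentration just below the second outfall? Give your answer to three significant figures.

84.8 mg/L

After mixing, C = (6000·4.700 + 1010·567.0) / 7010 = 600900/7010 = 85.72 mg/L; combined flow 7010 L/s.
Travel time t = 20·1000 / 0.16 = 125000 s = 34.72 h.
1.8%/h lost → k = −ln(1 − 0.018) = 0.01816 h⁻¹.
After decay, C = 85.72 × e^(−kt) = 85.72 × 0.5322 = 45.62 mg/L.
Second outfall: C = (7010·45.62 + 1110·332.0)/8120 = 84.77 mg/L.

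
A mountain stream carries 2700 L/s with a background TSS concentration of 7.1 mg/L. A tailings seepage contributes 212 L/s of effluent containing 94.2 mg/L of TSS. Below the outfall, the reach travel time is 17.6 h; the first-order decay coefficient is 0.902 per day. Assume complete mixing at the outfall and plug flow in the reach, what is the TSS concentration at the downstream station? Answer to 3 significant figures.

6.94 mg/L

Mass balance: C = (2700·7.100 + 212.0·94.20) / 2912 = 39140/2912 = 13.44 mg/L.
Applying C = C₀e^(−kt): 13.44 × 0.5161 = 6.937 mg/L.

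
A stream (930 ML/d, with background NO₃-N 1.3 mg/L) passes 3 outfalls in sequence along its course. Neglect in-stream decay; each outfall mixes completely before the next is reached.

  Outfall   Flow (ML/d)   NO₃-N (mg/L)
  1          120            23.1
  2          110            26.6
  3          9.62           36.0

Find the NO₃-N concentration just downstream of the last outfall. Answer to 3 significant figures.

Below outfall 1: Q → 1050 ML/d, C = (930.0·1.300 + 120.0·23.10)/1050 = 3.791 mg/L.
Below outfall 2: Q → 1160 ML/d, C = (1050·3.791 + 110.0·26.60)/1160 = 5.954 mg/L.
Below outfall 3: Q → 1170 ML/d, C = (1160·5.954 + 9.620·36.00)/1170 = 6.201 mg/L.

6.20 mg/L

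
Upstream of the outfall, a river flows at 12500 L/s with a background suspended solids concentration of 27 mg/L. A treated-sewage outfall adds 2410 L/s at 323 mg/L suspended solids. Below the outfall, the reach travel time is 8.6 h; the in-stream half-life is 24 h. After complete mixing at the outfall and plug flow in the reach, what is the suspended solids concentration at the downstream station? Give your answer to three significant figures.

Mixed concentration C = ΣQC/ΣQ = (12500·27.00 + 2410·323.0) / 14910 = 1116000/14910 = 74.84 mg/L.
Half-life 24 h → k = ln 2 / 24 = 0.02888 h⁻¹ = 0.6931 d⁻¹.
Decay over the reach: 74.84·exp(−kt) = 74.84·0.7801 = 58.38 mg/L.

58.4 mg/L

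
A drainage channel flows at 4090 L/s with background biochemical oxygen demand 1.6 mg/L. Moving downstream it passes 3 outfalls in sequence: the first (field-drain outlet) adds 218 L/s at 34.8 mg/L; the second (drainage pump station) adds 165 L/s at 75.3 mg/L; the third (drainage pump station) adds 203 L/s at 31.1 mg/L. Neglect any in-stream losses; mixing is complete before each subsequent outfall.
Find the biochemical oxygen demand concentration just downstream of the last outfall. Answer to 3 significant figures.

7.03 mg/L

Outfall 1: combined Q = 4308 L/s; C = (4090·1.600 + 218.0·34.80)/4308 = 3.280 mg/L.
Outfall 2: combined Q = 4473 L/s; C = (4308·3.280 + 165.0·75.30)/4473 = 5.937 mg/L.
Outfall 3: combined Q = 4676 L/s; C = (4473·5.937 + 203.0·31.10)/4676 = 7.029 mg/L.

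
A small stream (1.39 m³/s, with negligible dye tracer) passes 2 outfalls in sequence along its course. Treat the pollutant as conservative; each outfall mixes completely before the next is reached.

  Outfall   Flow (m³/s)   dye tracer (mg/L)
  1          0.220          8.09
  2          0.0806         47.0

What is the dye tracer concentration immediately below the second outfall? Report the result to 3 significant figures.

Outfall 1: combined Q = 1.610 m³/s; C = (1.390·0 + 0.2200·8.090)/1.610 = 1.105 mg/L.
Outfall 2: combined Q = 1.691 m³/s; C = (1.610·1.105 + 0.08060·47.00)/1.691 = 3.294 mg/L.

3.29 mg/L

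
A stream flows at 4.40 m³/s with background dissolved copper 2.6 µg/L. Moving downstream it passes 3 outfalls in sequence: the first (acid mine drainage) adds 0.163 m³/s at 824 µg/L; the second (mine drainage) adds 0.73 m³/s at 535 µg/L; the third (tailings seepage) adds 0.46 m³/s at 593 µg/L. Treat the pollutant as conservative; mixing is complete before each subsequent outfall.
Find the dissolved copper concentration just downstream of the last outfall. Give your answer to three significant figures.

141 µg/L

After outfall 1: Q = 4.400 + 0.1630 = 4.563 m³/s; C = (4.400·2.600 + 0.1630·824.0)/4.563 = 31.94 µg/L.
After outfall 2: Q = 4.563 + 0.7300 = 5.293 m³/s; C = (4.563·31.94 + 0.7300·535.0)/5.293 = 101.3 µg/L.
After outfall 3: Q = 5.293 + 0.4600 = 5.753 m³/s; C = (5.293·101.3 + 0.4600·593.0)/5.753 = 140.6 µg/L.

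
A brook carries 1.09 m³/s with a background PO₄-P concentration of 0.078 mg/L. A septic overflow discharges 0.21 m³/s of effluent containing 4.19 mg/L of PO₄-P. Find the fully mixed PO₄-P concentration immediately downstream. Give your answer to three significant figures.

Mass balance: C = (1.090·0.07800 + 0.2100·4.190) / 1.300 = 0.9649/1.300 = 0.7422 mg/L.

0.742 mg/L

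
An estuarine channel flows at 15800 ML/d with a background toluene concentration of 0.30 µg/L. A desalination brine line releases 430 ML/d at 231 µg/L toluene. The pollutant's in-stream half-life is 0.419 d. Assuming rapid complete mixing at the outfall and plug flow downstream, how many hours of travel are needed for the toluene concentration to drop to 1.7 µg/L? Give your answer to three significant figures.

Mixed concentration C = ΣQC/ΣQ = (15800·0.3000 + 430.0·231.0) / 16230 = 104100/16230 = 6.412 µg/L.
Half-life 0.419 d → k = ln 2 / 0.419 = 1.654 d⁻¹.
6.412·exp(−k·t) = 1.7 → t = ln(6.412/1.7)/k = 69340 s = 19.26 h.

19.3 h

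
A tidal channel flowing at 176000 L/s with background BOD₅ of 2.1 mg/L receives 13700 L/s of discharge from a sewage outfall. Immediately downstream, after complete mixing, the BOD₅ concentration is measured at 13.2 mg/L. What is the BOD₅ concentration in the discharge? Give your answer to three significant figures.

Mass balance: 176000·2.100 + 13700·Cₑ = 189700·13.20
→ Cₑ = (189700·13.20 − 176000·2.100) / 13700 = 155.8 mg/L.

156 mg/L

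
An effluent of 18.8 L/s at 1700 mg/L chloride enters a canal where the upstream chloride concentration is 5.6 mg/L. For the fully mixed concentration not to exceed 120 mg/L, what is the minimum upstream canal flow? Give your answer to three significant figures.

260 L/s

Set C_mix = 120: (Q·5.600 + 18.80·1700) / (Q + 18.80) = 120
→ Q = 18.80·(1700 − 120)/(120 − 5.600) = 259.7 L/s.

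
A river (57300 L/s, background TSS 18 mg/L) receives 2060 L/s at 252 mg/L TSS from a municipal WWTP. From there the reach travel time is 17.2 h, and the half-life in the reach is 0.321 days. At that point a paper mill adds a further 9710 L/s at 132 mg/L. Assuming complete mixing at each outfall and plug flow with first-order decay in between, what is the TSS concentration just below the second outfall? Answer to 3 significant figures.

Conservation of mass: C = (57300·18.00 + 2060·252.0) / 59360 = 1551000/59360 = 26.12 mg/L; combined flow 59360 L/s.
Half-life 0.321 d → k = ln 2 / 0.321 = 2.159 d⁻¹.
Decay over the reach: 26.12·exp(−kt) = 26.12·0.2128 = 5.558 mg/L.
At the second outfall, C = (59360·5.558 + 9710·132.0) / (59360 + 9710) = 23.33 mg/L.

23.3 mg/L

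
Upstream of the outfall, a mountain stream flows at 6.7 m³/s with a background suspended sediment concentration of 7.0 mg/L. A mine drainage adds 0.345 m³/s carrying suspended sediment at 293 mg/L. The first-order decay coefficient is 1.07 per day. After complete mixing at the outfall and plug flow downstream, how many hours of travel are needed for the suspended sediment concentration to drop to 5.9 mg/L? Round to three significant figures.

28.5 h

Mass balance: C = (6.700·7.000 + 0.3450·293.0) / 7.045 = 148.0/7.045 = 21.01 mg/L.
21.01·exp(−k·t) = 5.9 → t = ln(21.01/5.9)/k = 102500 s = 28.48 h.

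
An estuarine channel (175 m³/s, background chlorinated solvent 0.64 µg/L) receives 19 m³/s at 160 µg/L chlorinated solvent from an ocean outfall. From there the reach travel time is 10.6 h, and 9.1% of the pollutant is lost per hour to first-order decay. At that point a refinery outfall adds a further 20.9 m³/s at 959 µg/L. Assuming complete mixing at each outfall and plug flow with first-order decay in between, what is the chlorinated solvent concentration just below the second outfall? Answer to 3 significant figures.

Flow-weighted average: C = (175.0·0.6400 + 19.00·160.0) / 194.0 = 3152/194.0 = 16.25 µg/L; combined flow 194.0 m³/s.
9.1%/h lost → k = −ln(1 − 0.091) = 0.09541 h⁻¹.
Decay over the reach: 16.25·exp(−kt) = 16.25·0.3637 = 5.910 µg/L.
At the second outfall, C = (194.0·5.910 + 20.90·959.0) / (194.0 + 20.90) = 98.60 µg/L.

98.6 µg/L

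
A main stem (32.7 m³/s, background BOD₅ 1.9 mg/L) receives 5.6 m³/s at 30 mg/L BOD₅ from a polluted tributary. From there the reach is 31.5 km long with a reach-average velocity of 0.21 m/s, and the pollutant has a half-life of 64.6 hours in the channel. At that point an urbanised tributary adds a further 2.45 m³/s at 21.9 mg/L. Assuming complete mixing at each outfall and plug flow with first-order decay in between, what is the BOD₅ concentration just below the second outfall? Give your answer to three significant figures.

Flow-weighted average: C = (32.70·1.900 + 5.600·30.00) / 38.30 = 230.1/38.30 = 6.009 mg/L; combined flow 38.30 m³/s.
Travel time t = 31.5·1000 / 0.21 = 150000 s = 41.67 h.
Half-life 64.6 h → k = ln 2 / 64.6 = 0.01073 h⁻¹ = 0.2575 d⁻¹.
After decay, C = 6.009 × e^(−kt) = 6.009 × 0.6395 = 3.842 mg/L.
Second outfall: C = (38.30·3.842 + 2.450·21.90)/40.75 = 4.928 mg/L.

4.93 mg/L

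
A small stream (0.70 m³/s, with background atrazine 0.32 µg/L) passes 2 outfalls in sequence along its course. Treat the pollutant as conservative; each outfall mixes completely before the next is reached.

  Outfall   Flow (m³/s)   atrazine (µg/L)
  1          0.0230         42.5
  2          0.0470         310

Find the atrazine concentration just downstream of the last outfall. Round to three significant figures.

Below outfall 1: Q → 0.7230 m³/s, C = (0.7000·0.3200 + 0.02300·42.50)/0.7230 = 1.662 µg/L.
Below outfall 2: Q → 0.7700 m³/s, C = (0.7230·1.662 + 0.04700·310.0)/0.7700 = 20.48 µg/L.

20.5 µg/L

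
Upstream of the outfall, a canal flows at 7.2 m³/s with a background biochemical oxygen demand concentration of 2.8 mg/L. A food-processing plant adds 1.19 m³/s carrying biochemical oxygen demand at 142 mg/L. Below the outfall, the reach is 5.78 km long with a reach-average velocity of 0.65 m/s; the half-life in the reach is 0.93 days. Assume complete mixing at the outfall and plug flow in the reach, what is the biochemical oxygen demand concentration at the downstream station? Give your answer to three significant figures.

20.9 mg/L

Mixed concentration C = ΣQC/ΣQ = (7.200·2.800 + 1.190·142.0) / 8.390 = 189.1/8.390 = 22.54 mg/L.
Travel time t = 5.78·1000 / 0.65 = 8892 s = 2.470 h.
Half-life 0.93 d → k = ln 2 / 0.93 = 0.7453 d⁻¹.
Applying C = C₀e^(−kt): 22.54 × 0.9262 = 20.88 mg/L.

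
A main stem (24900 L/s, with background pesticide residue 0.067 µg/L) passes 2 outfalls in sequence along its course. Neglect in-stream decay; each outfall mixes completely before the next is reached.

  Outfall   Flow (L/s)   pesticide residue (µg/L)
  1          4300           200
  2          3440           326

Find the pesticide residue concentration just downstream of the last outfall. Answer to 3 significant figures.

Below outfall 1: Q → 29200 L/s, C = (24900·0.06700 + 4300·200.0)/29200 = 29.51 µg/L.
Below outfall 2: Q → 32640 L/s, C = (29200·29.51 + 3440·326.0)/32640 = 60.76 µg/L.

60.8 µg/L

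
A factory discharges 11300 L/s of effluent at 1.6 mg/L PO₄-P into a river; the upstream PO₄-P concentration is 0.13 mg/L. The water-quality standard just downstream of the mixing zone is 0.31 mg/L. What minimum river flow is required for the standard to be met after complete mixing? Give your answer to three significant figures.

81000 L/s

Set C_mix = 0.31: (Q·0.1300 + 11300·1.600) / (Q + 11300) = 0.31
→ Q = 11300·(1.600 − 0.31)/(0.31 − 0.1300) = 80980 L/s.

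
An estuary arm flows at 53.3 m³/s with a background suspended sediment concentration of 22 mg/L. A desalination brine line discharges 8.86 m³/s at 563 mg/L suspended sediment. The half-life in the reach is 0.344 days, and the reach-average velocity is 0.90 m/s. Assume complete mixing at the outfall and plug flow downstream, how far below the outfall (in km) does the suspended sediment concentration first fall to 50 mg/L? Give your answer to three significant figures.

26.4 km

After mixing, C = (53.30·22.00 + 8.860·563.0) / 62.16 = 6161/62.16 = 99.11 mg/L.
Half-life 0.344 d → k = ln 2 / 0.344 = 2.015 d⁻¹.
Set 99.11·exp(−k·t) = 50 → t = ln(99.11/50)/k = 29340 s = 8.150 h.
Distance = v·t = 0.90·29340 = 26410 m = 26.41 km.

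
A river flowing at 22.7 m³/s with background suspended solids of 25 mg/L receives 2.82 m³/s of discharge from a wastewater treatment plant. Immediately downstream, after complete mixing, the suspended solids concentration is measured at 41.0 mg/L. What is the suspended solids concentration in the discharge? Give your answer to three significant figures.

Mass balance: 22.70·25.00 + 2.820·Cₑ = 25.52·41.00
→ Cₑ = (25.52·41.00 − 22.70·25.00) / 2.820 = 169.8 mg/L.

170 mg/L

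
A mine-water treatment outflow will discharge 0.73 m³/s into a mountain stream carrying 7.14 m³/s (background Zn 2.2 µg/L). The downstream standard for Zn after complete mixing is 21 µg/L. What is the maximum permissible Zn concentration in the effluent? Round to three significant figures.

205 µg/L

At the limit, (Qr·Cr + Qe·Cₑ)/(Qr + Qe) = 21:
Cₑ = (7.870·21 − 7.140·2.200) / 0.7300 = 204.9 µg/L.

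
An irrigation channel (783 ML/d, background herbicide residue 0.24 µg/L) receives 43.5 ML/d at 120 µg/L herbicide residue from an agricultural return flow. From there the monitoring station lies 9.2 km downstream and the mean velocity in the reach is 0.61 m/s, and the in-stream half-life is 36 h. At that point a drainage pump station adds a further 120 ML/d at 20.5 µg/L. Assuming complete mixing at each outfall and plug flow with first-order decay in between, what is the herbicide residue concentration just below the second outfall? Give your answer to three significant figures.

Mixed concentration C = ΣQC/ΣQ = (783.0·0.2400 + 43.50·120.0) / 826.5 = 5408/826.5 = 6.543 µg/L; combined flow 826.5 ML/d.
Travel time t = 9.2·1000 / 0.61 = 15080 s = 4.189 h.
Half-life 36 h → k = ln 2 / 36 = 0.01925 h⁻¹ = 0.4621 d⁻¹.
Decay over the reach: 6.543·exp(−kt) = 6.543·0.9225 = 6.036 µg/L.
Second outfall: C = (826.5·6.036 + 120.0·20.50)/946.5 = 7.870 µg/L.

7.87 µg/L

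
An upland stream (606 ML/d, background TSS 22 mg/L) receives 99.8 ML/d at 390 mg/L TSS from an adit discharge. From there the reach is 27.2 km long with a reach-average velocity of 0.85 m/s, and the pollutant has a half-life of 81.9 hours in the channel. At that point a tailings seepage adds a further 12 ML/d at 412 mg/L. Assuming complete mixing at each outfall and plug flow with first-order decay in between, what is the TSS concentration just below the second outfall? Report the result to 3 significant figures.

Mass balance: C = (606.0·22.00 + 99.80·390.0) / 705.8 = 52250/705.8 = 74.04 mg/L; combined flow 705.8 ML/d.
Travel time t = 27.2·1000 / 0.85 = 32000 s = 8.889 h.
Half-life 81.9 h → k = ln 2 / 81.9 = 0.008463 h⁻¹ = 0.2031 d⁻¹.
After decay, C = 74.04 × e^(−kt) = 74.04 × 0.9275 = 68.67 mg/L.
At the second outfall, C = (705.8·68.67 + 12.00·412.0) / (705.8 + 12.00) = 74.41 mg/L.

74.4 mg/L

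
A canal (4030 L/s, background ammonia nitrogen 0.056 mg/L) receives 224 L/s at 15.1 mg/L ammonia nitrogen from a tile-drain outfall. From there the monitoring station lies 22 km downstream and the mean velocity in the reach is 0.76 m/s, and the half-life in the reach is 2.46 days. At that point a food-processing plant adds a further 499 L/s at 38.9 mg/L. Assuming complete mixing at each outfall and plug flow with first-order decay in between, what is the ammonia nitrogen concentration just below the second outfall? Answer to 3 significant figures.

Mass balance: C = (4030·0.05600 + 224.0·15.10) / 4254 = 3608/4254 = 0.8482 mg/L; combined flow 4254 L/s.
Travel time t = 22·1000 / 0.76 = 28950 s = 8.041 h.
Half-life 2.46 d → k = ln 2 / 2.46 = 0.2818 d⁻¹.
First-order decay: C = 0.8482·exp(−k·t) = 0.8482·0.9099 = 0.7718 mg/L.
Second outfall: C = (4254·0.7718 + 499.0·38.90)/4753 = 4.775 mg/L.

4.77 mg/L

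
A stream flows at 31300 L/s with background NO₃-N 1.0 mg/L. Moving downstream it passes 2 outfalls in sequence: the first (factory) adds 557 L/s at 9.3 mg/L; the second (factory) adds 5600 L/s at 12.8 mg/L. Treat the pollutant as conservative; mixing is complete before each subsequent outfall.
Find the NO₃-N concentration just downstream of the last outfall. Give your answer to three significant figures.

Outfall 1: combined Q = 31860 L/s; C = (31300·1.000 + 557.0·9.300)/31860 = 1.145 mg/L.
Outfall 2: combined Q = 37460 L/s; C = (31860·1.145 + 5600·12.80)/37460 = 2.888 mg/L.

2.89 mg/L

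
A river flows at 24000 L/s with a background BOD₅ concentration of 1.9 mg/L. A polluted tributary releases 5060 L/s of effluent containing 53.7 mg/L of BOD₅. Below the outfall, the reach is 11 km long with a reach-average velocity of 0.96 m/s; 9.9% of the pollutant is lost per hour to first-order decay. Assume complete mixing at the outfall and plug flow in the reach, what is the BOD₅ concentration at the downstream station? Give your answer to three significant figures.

Flow-weighted average: C = (24000·1.900 + 5060·53.70) / 29060 = 317300/29060 = 10.92 mg/L.
Travel time t = 11·1000 / 0.96 = 11460 s = 3.183 h.
9.9%/h lost → k = −ln(1 − 0.099) = 0.1043 h⁻¹.
Applying C = C₀e^(−kt): 10.92 × 0.7176 = 7.836 mg/L.

7.84 mg/L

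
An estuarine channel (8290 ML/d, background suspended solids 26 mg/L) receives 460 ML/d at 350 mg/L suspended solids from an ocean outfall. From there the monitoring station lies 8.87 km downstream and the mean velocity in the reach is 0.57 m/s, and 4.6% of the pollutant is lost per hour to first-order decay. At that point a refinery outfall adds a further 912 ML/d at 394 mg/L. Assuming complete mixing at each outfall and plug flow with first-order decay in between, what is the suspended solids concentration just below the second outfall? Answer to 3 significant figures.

69.0 mg/L

Mass balance: C = (8290·26.00 + 460.0·350.0) / 8750 = 376500/8750 = 43.03 mg/L; combined flow 8750 ML/d.
Travel time t = 8.87·1000 / 0.57 = 15560 s = 4.323 h.
4.6%/h lost → k = −ln(1 − 0.046) = 0.04709 h⁻¹.
After decay, C = 43.03 × e^(−kt) = 43.03 × 0.8158 = 35.11 mg/L.
Second outfall: C = (8750·35.11 + 912.0·394.0)/9662 = 68.98 mg/L.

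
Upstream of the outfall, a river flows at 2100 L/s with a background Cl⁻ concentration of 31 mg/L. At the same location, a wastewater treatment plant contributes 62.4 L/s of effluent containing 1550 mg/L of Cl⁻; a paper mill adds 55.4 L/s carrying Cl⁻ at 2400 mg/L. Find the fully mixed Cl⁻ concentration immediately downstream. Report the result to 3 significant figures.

133 mg/L

Flow-weighted average: C = (2100·31.00 + 62.40·1550 + 55.40·2400) / 2218 = 294800/2218 = 132.9 mg/L.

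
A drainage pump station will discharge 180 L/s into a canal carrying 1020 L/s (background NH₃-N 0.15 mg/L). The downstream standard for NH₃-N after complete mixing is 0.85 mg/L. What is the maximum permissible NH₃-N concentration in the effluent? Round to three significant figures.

4.82 mg/L

At the limit, (Qr·Cr + Qe·Cₑ)/(Qr + Qe) = 0.85:
Cₑ = (1200·0.85 − 1020·0.1500) / 180.0 = 4.817 mg/L.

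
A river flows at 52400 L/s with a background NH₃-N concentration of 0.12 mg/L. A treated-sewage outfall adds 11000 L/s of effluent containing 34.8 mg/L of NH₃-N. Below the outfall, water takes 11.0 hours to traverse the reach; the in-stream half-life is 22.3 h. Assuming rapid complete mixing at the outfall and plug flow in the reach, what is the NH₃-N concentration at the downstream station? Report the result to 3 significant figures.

4.36 mg/L

Conservation of mass: C = (52400·0.1200 + 11000·34.80) / 63400 = 389100/63400 = 6.137 mg/L.
Half-life 22.3 h → k = ln 2 / 22.3 = 0.03108 h⁻¹ = 0.7460 d⁻¹.
First-order decay: C = 6.137·exp(−k·t) = 6.137·0.7104 = 4.360 mg/L.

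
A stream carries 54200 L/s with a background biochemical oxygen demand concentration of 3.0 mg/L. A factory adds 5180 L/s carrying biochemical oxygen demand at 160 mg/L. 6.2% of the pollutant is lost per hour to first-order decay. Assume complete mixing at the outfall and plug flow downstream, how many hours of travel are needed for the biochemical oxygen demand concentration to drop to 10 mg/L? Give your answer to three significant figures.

Mixed concentration C = ΣQC/ΣQ = (54200·3.000 + 5180·160.0) / 59380 = 991400/59380 = 16.70 mg/L.
6.2%/h lost → k = −ln(1 − 0.062) = 0.06401 h⁻¹.
16.70·exp(−k·t) = 10 → t = ln(16.70/10)/k = 28830 s = 8.008 h.

8.01 h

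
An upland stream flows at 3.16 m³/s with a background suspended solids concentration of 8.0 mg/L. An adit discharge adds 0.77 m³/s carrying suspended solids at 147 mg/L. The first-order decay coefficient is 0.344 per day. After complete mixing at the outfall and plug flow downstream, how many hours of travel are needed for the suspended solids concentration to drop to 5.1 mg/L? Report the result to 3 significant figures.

Mixed concentration C = ΣQC/ΣQ = (3.160·8.000 + 0.7700·147.0) / 3.930 = 138.5/3.930 = 35.23 mg/L.
35.23·exp(−k·t) = 5.1 → t = ln(35.23/5.1)/k = 485400 s = 134.8 h.

135 h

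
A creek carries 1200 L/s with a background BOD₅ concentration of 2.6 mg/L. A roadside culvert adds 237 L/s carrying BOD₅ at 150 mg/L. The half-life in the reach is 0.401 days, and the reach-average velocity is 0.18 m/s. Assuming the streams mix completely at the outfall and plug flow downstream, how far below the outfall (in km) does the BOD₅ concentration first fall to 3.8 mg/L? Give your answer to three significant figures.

17.6 km

Mass balance: C = (1200·2.600 + 237.0·150.0) / 1437 = 38670/1437 = 26.91 mg/L.
Half-life 0.401 d → k = ln 2 / 0.401 = 1.729 d⁻¹.
Set 26.91·exp(−k·t) = 3.8 → t = ln(26.91/3.8)/k = 97840 s = 27.18 h.
Distance = v·t = 0.18·97840 = 17610 m = 17.61 km.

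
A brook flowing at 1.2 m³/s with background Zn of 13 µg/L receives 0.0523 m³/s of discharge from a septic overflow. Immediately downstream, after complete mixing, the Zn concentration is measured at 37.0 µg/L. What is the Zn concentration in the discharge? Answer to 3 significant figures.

588 µg/L

Mass balance: 1.200·13.00 + 0.05230·Cₑ = 1.252·37.00
→ Cₑ = (1.252·37.00 − 1.200·13.00) / 0.05230 = 587.7 µg/L.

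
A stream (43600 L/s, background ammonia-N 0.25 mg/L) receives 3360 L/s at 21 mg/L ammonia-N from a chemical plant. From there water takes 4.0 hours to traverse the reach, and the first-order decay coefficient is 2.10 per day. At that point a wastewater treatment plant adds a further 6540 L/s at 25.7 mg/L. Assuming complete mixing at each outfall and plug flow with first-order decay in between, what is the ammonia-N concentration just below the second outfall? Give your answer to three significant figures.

4.21 mg/L

Mass balance: C = (43600·0.2500 + 3360·21.00) / 46960 = 81460/46960 = 1.735 mg/L; combined flow 46960 L/s.
Decay over the reach: 1.735·exp(−kt) = 1.735·0.7047 = 1.222 mg/L.
At the second outfall, C = (46960·1.222 + 6540·25.70) / (46960 + 6540) = 4.215 mg/L.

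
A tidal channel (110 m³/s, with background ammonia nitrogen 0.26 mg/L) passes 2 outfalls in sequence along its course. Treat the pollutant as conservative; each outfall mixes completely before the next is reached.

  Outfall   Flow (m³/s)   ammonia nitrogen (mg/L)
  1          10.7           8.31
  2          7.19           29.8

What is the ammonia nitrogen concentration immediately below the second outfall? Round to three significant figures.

2.59 mg/L

After outfall 1: Q = 110.0 + 10.70 = 120.7 m³/s; C = (110.0·0.2600 + 10.70·8.310)/120.7 = 0.9736 mg/L.
After outfall 2: Q = 120.7 + 7.190 = 127.9 m³/s; C = (120.7·0.9736 + 7.190·29.80)/127.9 = 2.594 mg/L.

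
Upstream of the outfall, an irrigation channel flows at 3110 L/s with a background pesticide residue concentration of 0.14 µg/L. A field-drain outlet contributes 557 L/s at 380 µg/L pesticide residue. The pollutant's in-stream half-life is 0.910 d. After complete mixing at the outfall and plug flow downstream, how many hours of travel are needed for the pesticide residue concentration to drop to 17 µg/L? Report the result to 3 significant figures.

Mass balance: C = (3110·0.1400 + 557.0·380.0) / 3667 = 212100/3667 = 57.84 µg/L.
Half-life 0.910 d → k = ln 2 / 0.910 = 0.7617 d⁻¹.
57.84·exp(−k·t) = 17 → t = ln(57.84/17)/k = 138900 s = 38.58 h.

38.6 h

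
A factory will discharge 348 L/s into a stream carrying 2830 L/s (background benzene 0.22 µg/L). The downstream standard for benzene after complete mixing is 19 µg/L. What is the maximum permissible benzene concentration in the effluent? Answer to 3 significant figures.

At the limit, (Qr·Cr + Qe·Cₑ)/(Qr + Qe) = 19:
Cₑ = (3178·19 − 2830·0.2200) / 348.0 = 171.7 µg/L.

172 µg/L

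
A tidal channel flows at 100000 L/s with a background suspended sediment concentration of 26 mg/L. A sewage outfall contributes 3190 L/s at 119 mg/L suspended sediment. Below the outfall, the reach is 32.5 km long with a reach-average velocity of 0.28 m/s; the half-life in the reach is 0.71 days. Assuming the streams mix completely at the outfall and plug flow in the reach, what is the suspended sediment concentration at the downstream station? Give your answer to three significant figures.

Flow-weighted average: C = (100000·26.00 + 3190·119.0) / 103200 = 2980000/103200 = 28.87 mg/L.
Travel time t = 32.5·1000 / 0.28 = 116100 s = 32.24 h.
Half-life 0.71 d → k = ln 2 / 0.71 = 0.9763 d⁻¹.
First-order decay: C = 28.87·exp(−k·t) = 28.87·0.2694 = 7.779 mg/L.

7.78 mg/L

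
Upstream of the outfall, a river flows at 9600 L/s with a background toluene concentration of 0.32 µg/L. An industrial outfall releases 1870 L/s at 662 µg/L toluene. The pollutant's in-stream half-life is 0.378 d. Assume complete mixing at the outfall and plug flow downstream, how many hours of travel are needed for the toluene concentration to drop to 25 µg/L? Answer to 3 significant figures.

Mixed concentration C = ΣQC/ΣQ = (9600·0.3200 + 1870·662.0) / 11470 = 1241000/11470 = 108.2 µg/L.
Half-life 0.378 d → k = ln 2 / 0.378 = 1.834 d⁻¹.
108.2·exp(−k·t) = 25 → t = ln(108.2/25)/k = 69030 s = 19.18 h.

19.2 h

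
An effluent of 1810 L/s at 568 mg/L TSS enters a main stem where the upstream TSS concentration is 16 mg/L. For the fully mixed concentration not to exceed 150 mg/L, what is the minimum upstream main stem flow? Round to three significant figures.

Set C_mix = 150: (Q·16.00 + 1810·568.0) / (Q + 1810) = 150
→ Q = 1810·(568.0 − 150)/(150 − 16.00) = 5646 L/s.

5650 L/s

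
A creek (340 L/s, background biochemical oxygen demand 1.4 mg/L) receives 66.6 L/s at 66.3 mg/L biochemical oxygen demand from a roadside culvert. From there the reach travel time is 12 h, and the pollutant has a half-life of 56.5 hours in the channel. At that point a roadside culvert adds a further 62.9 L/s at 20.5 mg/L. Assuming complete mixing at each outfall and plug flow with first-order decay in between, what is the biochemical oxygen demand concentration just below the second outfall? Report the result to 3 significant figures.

11.7 mg/L

Flow-weighted average: C = (340.0·1.400 + 66.60·66.30) / 406.6 = 4892/406.6 = 12.03 mg/L; combined flow 406.6 L/s.
Half-life 56.5 h → k = ln 2 / 56.5 = 0.01227 h⁻¹ = 0.2944 d⁻¹.
First-order decay: C = 12.03·exp(−k·t) = 12.03·0.8631 = 10.38 mg/L.
Second outfall: C = (406.6·10.38 + 62.90·20.50)/469.5 = 11.74 mg/L.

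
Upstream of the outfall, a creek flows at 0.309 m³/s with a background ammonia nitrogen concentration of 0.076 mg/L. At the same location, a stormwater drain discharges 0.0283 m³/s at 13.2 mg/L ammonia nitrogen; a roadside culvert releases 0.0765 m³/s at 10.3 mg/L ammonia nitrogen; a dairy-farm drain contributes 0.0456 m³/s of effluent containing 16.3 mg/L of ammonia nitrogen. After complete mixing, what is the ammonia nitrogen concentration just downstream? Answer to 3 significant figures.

Mixed concentration C = ΣQC/ΣQ = (0.3090·0.07600 + 0.02830·13.20 + 0.07650·10.30 + 0.04560·16.30) / 0.4594 = 1.928/0.4594 = 4.197 mg/L.

4.20 mg/L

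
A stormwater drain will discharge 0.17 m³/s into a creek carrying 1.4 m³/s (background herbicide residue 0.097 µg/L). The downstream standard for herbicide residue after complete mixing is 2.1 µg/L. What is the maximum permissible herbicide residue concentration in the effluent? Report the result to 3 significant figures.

18.6 µg/L

At the limit, (Qr·Cr + Qe·Cₑ)/(Qr + Qe) = 2.1:
Cₑ = (1.570·2.1 − 1.400·0.09700) / 0.1700 = 18.60 µg/L.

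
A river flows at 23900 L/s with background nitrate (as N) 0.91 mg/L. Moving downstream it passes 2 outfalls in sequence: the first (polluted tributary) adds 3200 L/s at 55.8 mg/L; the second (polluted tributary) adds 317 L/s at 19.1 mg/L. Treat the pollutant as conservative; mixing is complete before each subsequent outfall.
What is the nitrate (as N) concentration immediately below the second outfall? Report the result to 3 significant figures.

After outfall 1: Q = 23900 + 3200 = 27100 L/s; C = (23900·0.9100 + 3200·55.80)/27100 = 7.391 mg/L.
After outfall 2: Q = 27100 + 317.0 = 27420 L/s; C = (27100·7.391 + 317.0·19.10)/27420 = 7.527 mg/L.

7.53 mg/L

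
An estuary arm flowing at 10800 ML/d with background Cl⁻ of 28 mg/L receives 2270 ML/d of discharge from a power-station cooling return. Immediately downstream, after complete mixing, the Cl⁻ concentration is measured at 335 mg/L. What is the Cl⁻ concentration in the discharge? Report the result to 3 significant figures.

1800 mg/L

Mass balance: 10800·28.00 + 2270·Cₑ = 13070·335.0
→ Cₑ = (13070·335.0 − 10800·28.00) / 2270 = 1796 mg/L.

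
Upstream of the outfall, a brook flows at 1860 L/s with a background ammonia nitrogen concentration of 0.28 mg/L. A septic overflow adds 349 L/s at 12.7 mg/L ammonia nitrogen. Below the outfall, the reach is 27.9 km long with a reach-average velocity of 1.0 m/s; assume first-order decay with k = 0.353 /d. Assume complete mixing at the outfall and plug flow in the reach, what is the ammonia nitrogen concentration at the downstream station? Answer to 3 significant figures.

2.00 mg/L

Conservation of mass: C = (1860·0.2800 + 349.0·12.70) / 2209 = 4953/2209 = 2.242 mg/L.
Travel time t = 27.9·1000 / 1.0 = 27900 s = 7.750 h.
After decay, C = 2.242 × e^(−kt) = 2.242 × 0.8923 = 2.001 mg/L.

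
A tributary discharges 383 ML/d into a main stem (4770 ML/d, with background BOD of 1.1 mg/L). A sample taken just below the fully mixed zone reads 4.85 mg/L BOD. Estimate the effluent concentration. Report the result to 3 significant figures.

51.6 mg/L

Mass balance: 4770·1.100 + 383.0·Cₑ = 5153·4.850
→ Cₑ = (5153·4.850 − 4770·1.100) / 383.0 = 51.55 mg/L.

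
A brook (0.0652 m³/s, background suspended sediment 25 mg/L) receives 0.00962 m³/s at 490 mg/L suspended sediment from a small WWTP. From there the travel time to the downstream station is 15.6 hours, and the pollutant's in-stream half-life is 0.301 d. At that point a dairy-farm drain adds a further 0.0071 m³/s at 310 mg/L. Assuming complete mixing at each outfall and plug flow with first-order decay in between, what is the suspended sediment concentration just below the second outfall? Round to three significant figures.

Mass balance: C = (0.06520·25.00 + 0.009620·490.0) / 0.07482 = 6.344/0.07482 = 84.79 mg/L; combined flow 0.07482 m³/s.
Half-life 0.301 d → k = ln 2 / 0.301 = 2.303 d⁻¹.
Applying C = C₀e^(−kt): 84.79 × 0.2238 = 18.98 mg/L.
Second outfall: C = (0.07482·18.98 + 0.007100·310.0)/0.08192 = 44.20 mg/L.

44.2 mg/L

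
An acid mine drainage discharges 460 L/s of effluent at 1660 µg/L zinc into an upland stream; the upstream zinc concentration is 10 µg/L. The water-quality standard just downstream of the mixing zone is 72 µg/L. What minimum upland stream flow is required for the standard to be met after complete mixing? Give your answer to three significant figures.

Set C_mix = 72: (Q·10.00 + 460.0·1660) / (Q + 460.0) = 72
→ Q = 460.0·(1660 − 72)/(72 − 10.00) = 11780 L/s.

11800 L/s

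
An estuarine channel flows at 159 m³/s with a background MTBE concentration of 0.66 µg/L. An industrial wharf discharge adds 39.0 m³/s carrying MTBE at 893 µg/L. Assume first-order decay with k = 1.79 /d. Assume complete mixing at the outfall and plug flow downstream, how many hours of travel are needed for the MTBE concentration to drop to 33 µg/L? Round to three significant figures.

22.5 h

Conservation of mass: C = (159.0·0.6600 + 39.00·893.0) / 198.0 = 34930/198.0 = 176.4 µg/L.
176.4·exp(−k·t) = 33 → t = ln(176.4/33)/k = 80920 s = 22.48 h.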